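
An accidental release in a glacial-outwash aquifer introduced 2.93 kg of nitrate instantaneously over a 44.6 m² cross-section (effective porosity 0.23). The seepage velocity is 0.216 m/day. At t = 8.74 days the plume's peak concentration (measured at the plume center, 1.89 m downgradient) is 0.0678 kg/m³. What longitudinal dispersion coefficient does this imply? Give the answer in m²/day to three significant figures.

0.162 m²/day

At the plume center C_max = M/(n_e·A·√(4πDt)), so D = M²/(4πt·(n_e·A·C_max)²).
n_e·A·C_max = 0.23 × 44.6 × 0.0678 = 0.6955 kg/m.
D = 2.93²/(4π × 8.74 × 0.6955²) = 0.162 m²/day.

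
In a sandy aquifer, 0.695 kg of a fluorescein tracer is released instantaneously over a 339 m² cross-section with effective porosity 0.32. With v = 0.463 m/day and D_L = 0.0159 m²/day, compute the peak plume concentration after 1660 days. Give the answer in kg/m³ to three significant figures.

0.000352 kg/m³

The peak of an instantaneous 1D plume sits at x = vt; there the Gaussian factor is 1 and C_max = M/(n_e·A·√(4πDt)), where n_e·A is the pore area the mass is dissolved in.
√(4πDt) = √(4π × 0.0159 × 1660) = 18.21 m, so C_max = 0.695/(0.32 × 339 × 18.21) = 0.000352 kg/m³.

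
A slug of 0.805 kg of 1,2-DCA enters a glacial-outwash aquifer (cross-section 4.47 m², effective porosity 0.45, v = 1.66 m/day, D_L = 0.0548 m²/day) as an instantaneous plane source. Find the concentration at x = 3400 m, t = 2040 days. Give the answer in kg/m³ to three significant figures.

For an instantaneous plane source, C(x,t) = M/(n_e·A·√(4πDt)) · exp(−(x−vt)²/(4Dt)), with n_e·A the pore (flow) area.
Plume center vt = 1.66 × 2040 = 3386.4 m, so the well at 3400 m is 13.6 m downgradient of the peak.
√(4πDt) = 37.48 m, giving peak height M/(n_e·A·√(4πDt)) = 0.805/(0.45 × 4.47 × 37.48) = 0.01068 kg/m³.
(x−vt)²/(4Dt) = (13.6)²/(4 × 0.0548 × 2040) = 0.4136; exp(−0.4136) = 0.6613.
C = 0.01068 × 0.6613 = 0.00706 kg/m³.

0.00706 kg/m³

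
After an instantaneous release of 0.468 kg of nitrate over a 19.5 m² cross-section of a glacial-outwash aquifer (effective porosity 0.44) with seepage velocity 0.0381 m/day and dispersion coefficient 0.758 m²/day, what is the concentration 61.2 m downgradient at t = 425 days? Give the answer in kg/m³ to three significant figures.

For an instantaneous plane source, C(x,t) = M/(n_e·A·√(4πDt)) · exp(−(x−vt)²/(4Dt)), with n_e·A the pore (flow) area.
Plume center vt = 0.0381 × 425 = 16.1925 m, so the well at 61.2 m is 45.0075 m downgradient of the peak.
√(4πDt) = 63.63 m, giving peak height M/(n_e·A·√(4πDt)) = 0.468/(0.44 × 19.5 × 63.63) = 0.0008572 kg/m³.
(x−vt)²/(4Dt) = (45.0075)²/(4 × 0.758 × 425) = 1.572; exp(−1.572) = 0.2076.
C = 0.0008572 × 0.2076 = 0.000178 kg/m³.

0.000178 kg/m³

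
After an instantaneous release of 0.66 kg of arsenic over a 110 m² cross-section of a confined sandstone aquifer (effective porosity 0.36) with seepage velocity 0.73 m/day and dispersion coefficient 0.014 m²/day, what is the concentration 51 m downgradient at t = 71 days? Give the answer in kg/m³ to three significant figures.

For an instantaneous plane source, C(x,t) = M/(n_e·A·√(4πDt)) · exp(−(x−vt)²/(4Dt)), with n_e·A the pore (flow) area.
Plume center vt = 0.73 × 71 = 51.83 m, so the well at 51 m is 0.83 m upgradient of the peak.
√(4πDt) = 3.534 m, giving peak height M/(n_e·A·√(4πDt)) = 0.66/(0.36 × 110 × 3.534) = 0.004716 kg/m³.
(x−vt)²/(4Dt) = (-0.83)²/(4 × 0.014 × 71) = 0.1733; exp(−0.1733) = 0.8409.
C = 0.004716 × 0.8409 = 0.00397 kg/m³.

0.00397 kg/m³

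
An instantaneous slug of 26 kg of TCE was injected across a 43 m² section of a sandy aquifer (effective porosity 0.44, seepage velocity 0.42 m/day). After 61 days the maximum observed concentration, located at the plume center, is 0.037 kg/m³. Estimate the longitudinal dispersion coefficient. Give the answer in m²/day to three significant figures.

1.80 m²/day

At the plume center C_max = M/(n_e·A·√(4πDt)), so D = M²/(4πt·(n_e·A·C_max)²).
n_e·A·C_max = 0.44 × 43 × 0.037 = 0.7000 kg/m.
D = 26²/(4π × 61 × 0.7000²) = 1.80 m²/day.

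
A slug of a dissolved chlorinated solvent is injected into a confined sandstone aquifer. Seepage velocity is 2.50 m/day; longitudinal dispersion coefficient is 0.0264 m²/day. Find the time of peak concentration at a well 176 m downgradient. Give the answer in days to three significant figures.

For the 1D instantaneous-source solution, setting ∂C/∂t = 0 at fixed x gives v²t² + 2Dt − x² = 0, so t = (√(D² + v²x²) − D)/v².
√(D² + v²x²) = √(0.0264² + 2.50² × 176²) = 440.0; v² = 6.25.
t = (440.0 − 0.0264)/6.25 = 70.4 days (vs. the pure-advection estimate x/v = 70.4 d).

70.4 days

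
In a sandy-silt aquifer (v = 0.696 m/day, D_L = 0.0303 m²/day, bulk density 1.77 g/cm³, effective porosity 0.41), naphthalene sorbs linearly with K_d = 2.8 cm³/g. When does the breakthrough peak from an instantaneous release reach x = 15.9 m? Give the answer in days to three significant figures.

298 days

Retardation factor R = 1 + ρ_b·K_d/n = 1 + 1.77 × 2.8/0.41 = 13.09.
Sorption retards both mechanisms: v_R = v/R = 0.05317 m/day, D_R = D/R = 0.002315 m²/day.
Peak time from v_R²t² + 2D_R t − x² = 0: t = (√(D_R² + v_R²x²) − D_R)/v_R².
√(D_R² + v_R²x²) = √(0.002315² + 0.05317² × 15.9²) = 0.8454; v_R² = 0.002827.
t = (0.8454 − 0.002315)/0.002827 = 298 days.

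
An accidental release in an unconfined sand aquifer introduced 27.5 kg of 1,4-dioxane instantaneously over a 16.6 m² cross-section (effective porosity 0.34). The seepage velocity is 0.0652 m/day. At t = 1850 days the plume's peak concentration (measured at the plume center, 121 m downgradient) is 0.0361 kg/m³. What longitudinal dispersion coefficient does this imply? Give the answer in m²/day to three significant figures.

0.784 m²/day

At the plume center C_max = M/(n_e·A·√(4πDt)), so D = M²/(4πt·(n_e·A·C_max)²).
n_e·A·C_max = 0.34 × 16.6 × 0.0361 = 0.2037 kg/m.
D = 27.5²/(4π × 1850 × 0.2037²) = 0.784 m²/day.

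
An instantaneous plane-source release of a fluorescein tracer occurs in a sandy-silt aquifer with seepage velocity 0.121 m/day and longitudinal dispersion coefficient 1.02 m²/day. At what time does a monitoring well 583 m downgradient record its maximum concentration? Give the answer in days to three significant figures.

4750 days

For the 1D instantaneous-source solution, setting ∂C/∂t = 0 at fixed x gives v²t² + 2Dt − x² = 0, so t = (√(D² + v²x²) − D)/v².
√(D² + v²x²) = √(1.02² + 0.121² × 583²) = 70.55; v² = 0.014641.
t = (70.55 − 1.02)/0.014641 = 4750 days (vs. the pure-advection estimate x/v = 4820 d).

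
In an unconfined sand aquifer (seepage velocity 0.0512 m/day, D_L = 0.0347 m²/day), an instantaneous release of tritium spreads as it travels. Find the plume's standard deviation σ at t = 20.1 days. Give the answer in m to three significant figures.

Dispersive spreading gives a Gaussian with σ² = 2Dt; advection only shifts the center.
σ = √(2 × 0.0347 × 20.1) = 1.18 m.

1.18 m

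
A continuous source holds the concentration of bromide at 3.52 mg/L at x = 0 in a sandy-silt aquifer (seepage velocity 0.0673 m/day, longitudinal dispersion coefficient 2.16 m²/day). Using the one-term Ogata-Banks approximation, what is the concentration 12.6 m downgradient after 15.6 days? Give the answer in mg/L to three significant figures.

For a continuous step input, C/C₀ ≈ ½·erfc((x−vt)/(2√(Dt))).
vt = 0.0673 × 15.6 = 1.04988 m and 2√(Dt) = 2√(2.16 × 15.6) = 11.61 m.
Argument (x−vt)/(2√(Dt)) = (12.6 − 1.04988)/11.61 = 0.9948; ½·erfc(0.9948) = 0.07973.
C = 3.52 × 0.07973 = 0.281 mg/L.

0.281 mg/L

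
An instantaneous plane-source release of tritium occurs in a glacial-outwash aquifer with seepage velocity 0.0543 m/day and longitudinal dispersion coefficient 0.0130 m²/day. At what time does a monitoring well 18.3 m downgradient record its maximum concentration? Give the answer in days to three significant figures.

For the 1D instantaneous-source solution, setting ∂C/∂t = 0 at fixed x gives v²t² + 2Dt − x² = 0, so t = (√(D² + v²x²) − D)/v².
√(D² + v²x²) = √(0.0130² + 0.0543² × 18.3²) = 0.9938; v² = 0.00294849.
t = (0.9938 − 0.0130)/0.00294849 = 333 days (vs. the pure-advection estimate x/v = 337 d).

333 days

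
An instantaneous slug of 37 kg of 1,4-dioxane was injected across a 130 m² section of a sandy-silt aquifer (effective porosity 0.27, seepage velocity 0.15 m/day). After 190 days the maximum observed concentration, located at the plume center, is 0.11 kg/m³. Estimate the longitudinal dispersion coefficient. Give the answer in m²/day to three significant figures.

At the plume center C_max = M/(n_e·A·√(4πDt)), so D = M²/(4πt·(n_e·A·C_max)²).
n_e·A·C_max = 0.27 × 130 × 0.11 = 3.861 kg/m.
D = 37²/(4π × 190 × 3.861²) = 0.0385 m²/day.

0.0385 m²/day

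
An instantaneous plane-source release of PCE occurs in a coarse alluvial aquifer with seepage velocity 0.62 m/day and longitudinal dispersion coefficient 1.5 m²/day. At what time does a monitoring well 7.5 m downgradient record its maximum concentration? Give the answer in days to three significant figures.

8.81 days

For the 1D instantaneous-source solution, setting ∂C/∂t = 0 at fixed x gives v²t² + 2Dt − x² = 0, so t = (√(D² + v²x²) − D)/v².
√(D² + v²x²) = √(1.5² + 0.62² × 7.5²) = 4.886; v² = 0.3844.
t = (4.886 − 1.5)/0.3844 = 8.81 days (vs. the pure-advection estimate x/v = 12.1 d).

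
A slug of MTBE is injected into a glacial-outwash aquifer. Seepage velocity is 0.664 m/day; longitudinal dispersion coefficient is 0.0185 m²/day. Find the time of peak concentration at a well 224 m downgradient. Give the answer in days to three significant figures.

For the 1D instantaneous-source solution, setting ∂C/∂t = 0 at fixed x gives v²t² + 2Dt − x² = 0, so t = (√(D² + v²x²) − D)/v².
√(D² + v²x²) = √(0.0185² + 0.664² × 224²) = 148.7; v² = 0.440896.
t = (148.7 − 0.0185)/0.440896 = 337 days (vs. the pure-advection estimate x/v = 337 d).

337 days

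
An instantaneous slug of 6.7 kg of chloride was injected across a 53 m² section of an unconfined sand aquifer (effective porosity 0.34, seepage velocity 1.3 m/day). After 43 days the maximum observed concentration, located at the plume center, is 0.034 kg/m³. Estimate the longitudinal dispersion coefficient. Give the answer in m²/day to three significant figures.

At the plume center C_max = M/(n_e·A·√(4πDt)), so D = M²/(4πt·(n_e·A·C_max)²).
n_e·A·C_max = 0.34 × 53 × 0.034 = 0.6127 kg/m.
D = 6.7²/(4π × 43 × 0.6127²) = 0.221 m²/day.

0.221 m²/day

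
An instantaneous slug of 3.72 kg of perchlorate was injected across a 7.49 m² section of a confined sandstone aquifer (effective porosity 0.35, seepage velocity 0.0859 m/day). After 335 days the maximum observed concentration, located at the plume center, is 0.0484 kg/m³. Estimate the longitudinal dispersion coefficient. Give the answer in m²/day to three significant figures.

0.204 m²/day

At the plume center C_max = M/(n_e·A·√(4πDt)), so D = M²/(4πt·(n_e·A·C_max)²).
n_e·A·C_max = 0.35 × 7.49 × 0.0484 = 0.1269 kg/m.
D = 3.72²/(4π × 335 × 0.1269²) = 0.204 m²/day.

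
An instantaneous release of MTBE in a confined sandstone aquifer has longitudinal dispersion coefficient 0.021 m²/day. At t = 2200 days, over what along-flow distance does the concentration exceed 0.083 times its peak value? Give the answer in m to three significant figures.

42.9 m

The plume is Gaussian with σ = √(2Dt) = √(2 × 0.021 × 2200) = 9.612 m.
C/C_peak = exp(−Δx²/(2σ²)) = 0.083 ⇒ Δx = σ·√(−2 ln 0.083) = 9.612 × 2.231 = 21.44 m.
Width = 2Δx = 42.9 m.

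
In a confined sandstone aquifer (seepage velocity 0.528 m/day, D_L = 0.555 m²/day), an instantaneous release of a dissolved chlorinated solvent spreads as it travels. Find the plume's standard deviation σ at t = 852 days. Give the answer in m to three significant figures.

30.8 m

Dispersive spreading gives a Gaussian with σ² = 2Dt; advection only shifts the center.
σ = √(2 × 0.555 × 852) = 30.8 m.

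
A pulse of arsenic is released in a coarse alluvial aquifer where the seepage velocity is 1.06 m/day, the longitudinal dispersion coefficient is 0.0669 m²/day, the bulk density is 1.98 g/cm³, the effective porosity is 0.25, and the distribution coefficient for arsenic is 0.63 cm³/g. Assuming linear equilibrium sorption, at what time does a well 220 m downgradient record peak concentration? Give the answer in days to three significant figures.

Retardation factor R = 1 + ρ_b·K_d/n = 1 + 1.98 × 0.63/0.25 = 5.990.
Sorption retards both mechanisms: v_R = v/R = 0.1770 m/day, D_R = D/R = 0.01117 m²/day.
Peak time from v_R²t² + 2D_R t − x² = 0: t = (√(D_R² + v_R²x²) − D_R)/v_R².
√(D_R² + v_R²x²) = √(0.01117² + 0.1770² × 220²) = 38.94; v_R² = 0.03133.
t = (38.94 − 0.01117)/0.03133 = 1240 days.

1240 days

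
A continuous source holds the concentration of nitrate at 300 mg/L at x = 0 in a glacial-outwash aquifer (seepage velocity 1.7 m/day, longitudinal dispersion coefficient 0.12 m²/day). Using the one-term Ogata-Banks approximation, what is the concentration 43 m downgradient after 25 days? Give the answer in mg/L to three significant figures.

For a continuous step input, C/C₀ ≈ ½·erfc((x−vt)/(2√(Dt))).
vt = 1.7 × 25 = 42.5 m and 2√(Dt) = 2√(0.12 × 25) = 3.464 m.
Argument (x−vt)/(2√(Dt)) = (43 − 42.5)/3.464 = 0.1443; ½·erfc(0.1443) = 0.4191.
C = 300 × 0.4191 = 126 mg/L.

126 mg/L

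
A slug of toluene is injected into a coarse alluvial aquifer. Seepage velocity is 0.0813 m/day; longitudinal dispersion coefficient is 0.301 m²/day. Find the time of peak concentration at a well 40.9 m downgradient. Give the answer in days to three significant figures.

For the 1D instantaneous-source solution, setting ∂C/∂t = 0 at fixed x gives v²t² + 2Dt − x² = 0, so t = (√(D² + v²x²) − D)/v².
√(D² + v²x²) = √(0.301² + 0.0813² × 40.9²) = 3.339; v² = 0.00660969.
t = (3.339 − 0.301)/0.00660969 = 460 days (vs. the pure-advection estimate x/v = 503 d).

460 days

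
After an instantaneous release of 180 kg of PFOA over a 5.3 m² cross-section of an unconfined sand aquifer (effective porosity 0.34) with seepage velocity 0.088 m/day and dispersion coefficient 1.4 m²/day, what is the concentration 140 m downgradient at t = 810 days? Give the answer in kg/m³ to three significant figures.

0.295 kg/m³

For an instantaneous plane source, C(x,t) = M/(n_e·A·√(4πDt)) · exp(−(x−vt)²/(4Dt)), with n_e·A the pore (flow) area.
Plume center vt = 0.088 × 810 = 71.28 m, so the well at 140 m is 68.72 m downgradient of the peak.
√(4πDt) = 119.4 m, giving peak height M/(n_e·A·√(4πDt)) = 180/(0.34 × 5.3 × 119.4) = 0.8366 kg/m³.
(x−vt)²/(4Dt) = (68.72)²/(4 × 1.4 × 810) = 1.041; exp(−1.041) = 0.3531.
C = 0.8366 × 0.3531 = 0.295 kg/m³.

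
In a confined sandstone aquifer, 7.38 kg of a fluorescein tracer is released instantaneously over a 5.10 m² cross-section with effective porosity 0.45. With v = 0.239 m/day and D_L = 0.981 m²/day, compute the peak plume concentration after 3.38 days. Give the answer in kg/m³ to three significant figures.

The peak of an instantaneous 1D plume sits at x = vt; there the Gaussian factor is 1 and C_max = M/(n_e·A·√(4πDt)), where n_e·A is the pore area the mass is dissolved in.
√(4πDt) = √(4π × 0.981 × 3.38) = 6.455 m, so C_max = 7.38/(0.45 × 5.10 × 6.455) = 0.498 kg/m³.

0.498 kg/m³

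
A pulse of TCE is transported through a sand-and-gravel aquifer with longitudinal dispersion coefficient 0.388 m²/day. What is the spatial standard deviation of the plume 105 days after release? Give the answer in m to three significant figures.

Dispersive spreading gives a Gaussian with σ² = 2Dt; advection only shifts the center.
σ = √(2 × 0.388 × 105) = 9.03 m.

9.03 m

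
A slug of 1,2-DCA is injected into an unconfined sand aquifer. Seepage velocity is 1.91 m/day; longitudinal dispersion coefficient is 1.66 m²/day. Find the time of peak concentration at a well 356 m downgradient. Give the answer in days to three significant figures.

186 days

For the 1D instantaneous-source solution, setting ∂C/∂t = 0 at fixed x gives v²t² + 2Dt − x² = 0, so t = (√(D² + v²x²) − D)/v².
√(D² + v²x²) = √(1.66² + 1.91² × 356²) = 680.0; v² = 3.6481.
t = (680.0 − 1.66)/3.6481 = 186 days (vs. the pure-advection estimate x/v = 186 d).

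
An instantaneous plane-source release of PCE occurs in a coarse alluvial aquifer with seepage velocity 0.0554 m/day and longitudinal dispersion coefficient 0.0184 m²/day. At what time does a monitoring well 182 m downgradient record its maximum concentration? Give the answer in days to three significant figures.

For the 1D instantaneous-source solution, setting ∂C/∂t = 0 at fixed x gives v²t² + 2Dt − x² = 0, so t = (√(D² + v²x²) − D)/v².
√(D² + v²x²) = √(0.0184² + 0.0554² × 182²) = 10.08; v² = 0.00306916.
t = (10.08 − 0.0184)/0.00306916 = 3280 days (vs. the pure-advection estimate x/v = 3290 d).

3280 days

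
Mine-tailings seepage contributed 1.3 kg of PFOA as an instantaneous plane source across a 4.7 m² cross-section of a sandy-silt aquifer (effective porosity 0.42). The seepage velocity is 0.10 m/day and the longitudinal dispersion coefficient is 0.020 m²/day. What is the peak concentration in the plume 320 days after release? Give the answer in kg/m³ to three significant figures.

The peak of an instantaneous 1D plume sits at x = vt; there the Gaussian factor is 1 and C_max = M/(n_e·A·√(4πDt)), where n_e·A is the pore area the mass is dissolved in.
√(4πDt) = √(4π × 0.020 × 320) = 8.968 m, so C_max = 1.3/(0.42 × 4.7 × 8.968) = 0.0734 kg/m³.

0.0734 kg/m³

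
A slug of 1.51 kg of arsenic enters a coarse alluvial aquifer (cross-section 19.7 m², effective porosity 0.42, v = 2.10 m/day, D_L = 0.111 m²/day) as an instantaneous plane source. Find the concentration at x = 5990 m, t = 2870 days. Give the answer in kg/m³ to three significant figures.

0.000985 kg/m³

For an instantaneous plane source, C(x,t) = M/(n_e·A·√(4πDt)) · exp(−(x−vt)²/(4Dt)), with n_e·A the pore (flow) area.
Plume center vt = 2.10 × 2870 = 6027 m, so the well at 5990 m is 37 m upgradient of the peak.
√(4πDt) = 63.27 m, giving peak height M/(n_e·A·√(4πDt)) = 1.51/(0.42 × 19.7 × 63.27) = 0.002884 kg/m³.
(x−vt)²/(4Dt) = (-37)²/(4 × 0.111 × 2870) = 1.074; exp(−1.074) = 0.3416.
C = 0.002884 × 0.3416 = 0.000985 kg/m³.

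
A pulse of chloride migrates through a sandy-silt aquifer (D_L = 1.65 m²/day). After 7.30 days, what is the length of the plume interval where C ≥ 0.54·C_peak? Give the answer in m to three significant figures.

The plume is Gaussian with σ = √(2Dt) = √(2 × 1.65 × 7.30) = 4.908 m.
C/C_peak = exp(−Δx²/(2σ²)) = 0.54 ⇒ Δx = σ·√(−2 ln 0.54) = 4.908 × 1.110 = 5.448 m.
Width = 2Δx = 10.9 m.

10.9 m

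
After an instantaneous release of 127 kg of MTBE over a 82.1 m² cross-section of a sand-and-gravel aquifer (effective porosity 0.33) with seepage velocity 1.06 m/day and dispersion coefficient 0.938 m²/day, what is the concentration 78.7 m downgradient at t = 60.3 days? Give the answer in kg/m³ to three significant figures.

For an instantaneous plane source, C(x,t) = M/(n_e·A·√(4πDt)) · exp(−(x−vt)²/(4Dt)), with n_e·A the pore (flow) area.
Plume center vt = 1.06 × 60.3 = 63.918 m, so the well at 78.7 m is 14.782 m downgradient of the peak.
√(4πDt) = 26.66 m, giving peak height M/(n_e·A·√(4πDt)) = 127/(0.33 × 82.1 × 26.66) = 0.1758 kg/m³.
(x−vt)²/(4Dt) = (14.782)²/(4 × 0.938 × 60.3) = 0.9658; exp(−0.9658) = 0.3807.
C = 0.1758 × 0.3807 = 0.0669 kg/m³.

0.0669 kg/m³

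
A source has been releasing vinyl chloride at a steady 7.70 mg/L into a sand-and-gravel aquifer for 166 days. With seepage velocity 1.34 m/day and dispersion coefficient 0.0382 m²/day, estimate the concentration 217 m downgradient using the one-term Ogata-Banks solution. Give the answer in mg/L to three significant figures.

For a continuous step input, C/C₀ ≈ ½·erfc((x−vt)/(2√(Dt))).
vt = 1.34 × 166 = 222.44 m and 2√(Dt) = 2√(0.0382 × 166) = 5.036 m.
Argument (x−vt)/(2√(Dt)) = (217 − 222.44)/5.036 = -1.080; ½·erfc(-1.080) = 0.9367.
C = 7.70 × 0.9367 = 7.21 mg/L.

7.21 mg/L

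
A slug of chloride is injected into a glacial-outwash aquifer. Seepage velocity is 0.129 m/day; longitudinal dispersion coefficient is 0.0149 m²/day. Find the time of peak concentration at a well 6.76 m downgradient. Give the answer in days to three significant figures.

For the 1D instantaneous-source solution, setting ∂C/∂t = 0 at fixed x gives v²t² + 2Dt − x² = 0, so t = (√(D² + v²x²) − D)/v².
√(D² + v²x²) = √(0.0149² + 0.129² × 6.76²) = 0.8722; v² = 0.016641.
t = (0.8722 − 0.0149)/0.016641 = 51.5 days (vs. the pure-advection estimate x/v = 52.4 d).

51.5 days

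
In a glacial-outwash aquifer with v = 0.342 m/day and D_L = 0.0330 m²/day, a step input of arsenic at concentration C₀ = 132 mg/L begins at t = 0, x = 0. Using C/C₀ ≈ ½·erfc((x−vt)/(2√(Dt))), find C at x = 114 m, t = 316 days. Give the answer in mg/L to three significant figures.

12.8 mg/L

For a continuous step input, C/C₀ ≈ ½·erfc((x−vt)/(2√(Dt))).
vt = 0.342 × 316 = 108.072 m and 2√(Dt) = 2√(0.0330 × 316) = 6.458 m.
Argument (x−vt)/(2√(Dt)) = (114 − 108.072)/6.458 = 0.9179; ½·erfc(0.9179) = 0.09713.
C = 132 × 0.09713 = 12.8 mg/L.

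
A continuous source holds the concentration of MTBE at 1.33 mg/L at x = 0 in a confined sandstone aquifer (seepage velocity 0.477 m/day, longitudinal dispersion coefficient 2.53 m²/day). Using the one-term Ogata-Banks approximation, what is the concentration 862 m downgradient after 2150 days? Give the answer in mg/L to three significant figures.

For a continuous step input, C/C₀ ≈ ½·erfc((x−vt)/(2√(Dt))).
vt = 0.477 × 2150 = 1025.55 m and 2√(Dt) = 2√(2.53 × 2150) = 147.5 m.
Argument (x−vt)/(2√(Dt)) = (862 − 1025.55)/147.5 = -1.109; ½·erfc(-1.109) = 0.9416.
C = 1.33 × 0.9416 = 1.25 mg/L.

1.25 mg/L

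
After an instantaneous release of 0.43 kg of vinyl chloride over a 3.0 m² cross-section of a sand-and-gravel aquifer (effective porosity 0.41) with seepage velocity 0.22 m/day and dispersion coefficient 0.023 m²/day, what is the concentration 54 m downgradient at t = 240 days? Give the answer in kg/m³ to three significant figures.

For an instantaneous plane source, C(x,t) = M/(n_e·A·√(4πDt)) · exp(−(x−vt)²/(4Dt)), with n_e·A the pore (flow) area.
Plume center vt = 0.22 × 240 = 52.8 m, so the well at 54 m is 1.2 m downgradient of the peak.
√(4πDt) = 8.329 m, giving peak height M/(n_e·A·√(4πDt)) = 0.43/(0.41 × 3.0 × 8.329) = 0.04197 kg/m³.
(x−vt)²/(4Dt) = (1.2)²/(4 × 0.023 × 240) = 0.06522; exp(−0.06522) = 0.9369.
C = 0.04197 × 0.9369 = 0.0393 kg/m³.

0.0393 kg/m³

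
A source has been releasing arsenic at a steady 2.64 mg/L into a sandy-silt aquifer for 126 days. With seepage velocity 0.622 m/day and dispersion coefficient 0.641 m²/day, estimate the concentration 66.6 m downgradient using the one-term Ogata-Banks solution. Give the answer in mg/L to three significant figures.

2.17 mg/L

For a continuous step input, C/C₀ ≈ ½·erfc((x−vt)/(2√(Dt))).
vt = 0.622 × 126 = 78.372 m and 2√(Dt) = 2√(0.641 × 126) = 17.97 m.
Argument (x−vt)/(2√(Dt)) = (66.6 − 78.372)/17.97 = -0.6551; ½·erfc(-0.6551) = 0.8229.
C = 2.64 × 0.8229 = 2.17 mg/L.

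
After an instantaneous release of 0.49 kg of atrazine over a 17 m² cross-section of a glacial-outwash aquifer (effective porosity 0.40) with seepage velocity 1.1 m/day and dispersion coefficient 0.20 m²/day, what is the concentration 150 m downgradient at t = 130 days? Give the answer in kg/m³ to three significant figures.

0.00249 kg/m³

For an instantaneous plane source, C(x,t) = M/(n_e·A·√(4πDt)) · exp(−(x−vt)²/(4Dt)), with n_e·A the pore (flow) area.
Plume center vt = 1.1 × 130 = 143 m, so the well at 150 m is 7 m downgradient of the peak.
√(4πDt) = 18.08 m, giving peak height M/(n_e·A·√(4πDt)) = 0.49/(0.40 × 17 × 18.08) = 0.003986 kg/m³.
(x−vt)²/(4Dt) = (7)²/(4 × 0.20 × 130) = 0.4712; exp(−0.4712) = 0.6243.
C = 0.003986 × 0.6243 = 0.00249 kg/m³.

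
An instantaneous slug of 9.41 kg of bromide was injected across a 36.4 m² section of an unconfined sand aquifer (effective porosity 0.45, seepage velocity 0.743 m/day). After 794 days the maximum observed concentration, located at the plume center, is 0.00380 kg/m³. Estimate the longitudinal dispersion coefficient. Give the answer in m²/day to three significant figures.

At the plume center C_max = M/(n_e·A·√(4πDt)), so D = M²/(4πt·(n_e·A·C_max)²).
n_e·A·C_max = 0.45 × 36.4 × 0.00380 = 0.06224 kg/m.
D = 9.41²/(4π × 794 × 0.06224²) = 2.29 m²/day.

2.29 m²/day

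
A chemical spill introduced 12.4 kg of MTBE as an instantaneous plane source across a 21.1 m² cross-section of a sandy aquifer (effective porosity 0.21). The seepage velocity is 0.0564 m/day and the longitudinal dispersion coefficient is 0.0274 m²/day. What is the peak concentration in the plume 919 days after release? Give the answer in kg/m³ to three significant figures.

0.157 kg/m³

The peak of an instantaneous 1D plume sits at x = vt; there the Gaussian factor is 1 and C_max = M/(n_e·A·√(4πDt)), where n_e·A is the pore area the mass is dissolved in.
√(4πDt) = √(4π × 0.0274 × 919) = 17.79 m, so C_max = 12.4/(0.21 × 21.1 × 17.79) = 0.157 kg/m³.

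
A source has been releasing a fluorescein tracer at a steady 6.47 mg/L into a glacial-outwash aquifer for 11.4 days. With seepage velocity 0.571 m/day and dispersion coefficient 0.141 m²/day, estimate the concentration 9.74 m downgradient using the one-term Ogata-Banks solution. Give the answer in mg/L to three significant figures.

For a continuous step input, C/C₀ ≈ ½·erfc((x−vt)/(2√(Dt))).
vt = 0.571 × 11.4 = 6.5094 m and 2√(Dt) = 2√(0.141 × 11.4) = 2.536 m.
Argument (x−vt)/(2√(Dt)) = (9.74 − 6.5094)/2.536 = 1.274; ½·erfc(1.274) = 0.03580.
C = 6.47 × 0.03580 = 0.232 mg/L.

0.232 mg/L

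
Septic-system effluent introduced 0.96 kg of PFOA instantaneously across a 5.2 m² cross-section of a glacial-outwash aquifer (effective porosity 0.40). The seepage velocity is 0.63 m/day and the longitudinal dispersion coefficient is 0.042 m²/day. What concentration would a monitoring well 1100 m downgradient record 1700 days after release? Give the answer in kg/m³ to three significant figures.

For an instantaneous plane source, C(x,t) = M/(n_e·A·√(4πDt)) · exp(−(x−vt)²/(4Dt)), with n_e·A the pore (flow) area.
Plume center vt = 0.63 × 1700 = 1071 m, so the well at 1100 m is 29 m downgradient of the peak.
√(4πDt) = 29.95 m, giving peak height M/(n_e·A·√(4πDt)) = 0.96/(0.40 × 5.2 × 29.95) = 0.01541 kg/m³.
(x−vt)²/(4Dt) = (29)²/(4 × 0.042 × 1700) = 2.945; exp(−2.945) = 0.05260.
C = 0.01541 × 0.05260 = 0.000811 kg/m³.

0.000811 kg/m³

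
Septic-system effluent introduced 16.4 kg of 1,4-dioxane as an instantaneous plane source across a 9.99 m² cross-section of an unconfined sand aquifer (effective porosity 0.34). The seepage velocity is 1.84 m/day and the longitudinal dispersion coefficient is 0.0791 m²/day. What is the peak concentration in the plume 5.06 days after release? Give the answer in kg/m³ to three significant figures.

2.15 kg/m³

The peak of an instantaneous 1D plume sits at x = vt; there the Gaussian factor is 1 and C_max = M/(n_e·A·√(4πDt)), where n_e·A is the pore area the mass is dissolved in.
√(4πDt) = √(4π × 0.0791 × 5.06) = 2.243 m, so C_max = 16.4/(0.34 × 9.99 × 2.243) = 2.15 kg/m³.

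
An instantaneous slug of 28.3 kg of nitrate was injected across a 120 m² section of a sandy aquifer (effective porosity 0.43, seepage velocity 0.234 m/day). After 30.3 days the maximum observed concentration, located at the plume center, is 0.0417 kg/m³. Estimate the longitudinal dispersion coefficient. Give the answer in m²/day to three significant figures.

At the plume center C_max = M/(n_e·A·√(4πDt)), so D = M²/(4πt·(n_e·A·C_max)²).
n_e·A·C_max = 0.43 × 120 × 0.0417 = 2.152 kg/m.
D = 28.3²/(4π × 30.3 × 2.152²) = 0.454 m²/day.

0.454 m²/day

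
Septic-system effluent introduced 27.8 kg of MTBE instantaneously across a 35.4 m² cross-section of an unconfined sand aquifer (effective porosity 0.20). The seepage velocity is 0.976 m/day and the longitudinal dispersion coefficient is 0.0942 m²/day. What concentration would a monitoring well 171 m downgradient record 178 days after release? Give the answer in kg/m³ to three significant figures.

For an instantaneous plane source, C(x,t) = M/(n_e·A·√(4πDt)) · exp(−(x−vt)²/(4Dt)), with n_e·A the pore (flow) area.
Plume center vt = 0.976 × 178 = 173.728 m, so the well at 171 m is 2.728 m upgradient of the peak.
√(4πDt) = 14.52 m, giving peak height M/(n_e·A·√(4πDt)) = 27.8/(0.20 × 35.4 × 14.52) = 0.2704 kg/m³.
(x−vt)²/(4Dt) = (-2.728)²/(4 × 0.0942 × 178) = 0.1110; exp(−0.1110) = 0.8949.
C = 0.2704 × 0.8949 = 0.242 kg/m³.

0.242 kg/m³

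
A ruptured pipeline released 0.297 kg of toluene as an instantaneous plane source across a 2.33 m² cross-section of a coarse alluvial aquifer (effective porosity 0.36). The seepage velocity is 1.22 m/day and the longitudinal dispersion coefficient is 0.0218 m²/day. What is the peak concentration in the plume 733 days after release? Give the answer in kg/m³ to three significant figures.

The peak of an instantaneous 1D plume sits at x = vt; there the Gaussian factor is 1 and C_max = M/(n_e·A·√(4πDt)), where n_e·A is the pore area the mass is dissolved in.
√(4πDt) = √(4π × 0.0218 × 733) = 14.17 m, so C_max = 0.297/(0.36 × 2.33 × 14.17) = 0.0250 kg/m³.

0.0250 kg/m³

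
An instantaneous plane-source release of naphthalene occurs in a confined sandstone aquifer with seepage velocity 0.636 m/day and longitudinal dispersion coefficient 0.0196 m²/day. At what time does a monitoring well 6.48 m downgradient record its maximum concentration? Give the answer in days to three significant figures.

10.1 days

For the 1D instantaneous-source solution, setting ∂C/∂t = 0 at fixed x gives v²t² + 2Dt − x² = 0, so t = (√(D² + v²x²) − D)/v².
√(D² + v²x²) = √(0.0196² + 0.636² × 6.48²) = 4.121; v² = 0.404496.
t = (4.121 − 0.0196)/0.404496 = 10.1 days (vs. the pure-advection estimate x/v = 10.2 d).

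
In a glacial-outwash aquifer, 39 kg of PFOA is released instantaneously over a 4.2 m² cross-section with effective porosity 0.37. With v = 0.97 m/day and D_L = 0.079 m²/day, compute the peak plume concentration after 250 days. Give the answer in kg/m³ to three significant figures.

The peak of an instantaneous 1D plume sits at x = vt; there the Gaussian factor is 1 and C_max = M/(n_e·A·√(4πDt)), where n_e·A is the pore area the mass is dissolved in.
√(4πDt) = √(4π × 0.079 × 250) = 15.75 m, so C_max = 39/(0.37 × 4.2 × 15.75) = 1.59 kg/m³.

1.59 kg/m³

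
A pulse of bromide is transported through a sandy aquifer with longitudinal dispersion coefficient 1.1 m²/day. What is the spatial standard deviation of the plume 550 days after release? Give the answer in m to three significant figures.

Dispersive spreading gives a Gaussian with σ² = 2Dt; advection only shifts the center.
σ = √(2 × 1.1 × 550) = 34.8 m.

34.8 m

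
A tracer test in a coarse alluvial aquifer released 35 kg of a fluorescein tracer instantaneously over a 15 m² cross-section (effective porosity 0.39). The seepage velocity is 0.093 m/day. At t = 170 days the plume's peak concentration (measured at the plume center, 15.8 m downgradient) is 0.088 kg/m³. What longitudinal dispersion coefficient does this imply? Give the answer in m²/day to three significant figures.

At the plume center C_max = M/(n_e·A·√(4πDt)), so D = M²/(4πt·(n_e·A·C_max)²).
n_e·A·C_max = 0.39 × 15 × 0.088 = 0.5148 kg/m.
D = 35²/(4π × 170 × 0.5148²) = 2.16 m²/day.

2.16 m²/day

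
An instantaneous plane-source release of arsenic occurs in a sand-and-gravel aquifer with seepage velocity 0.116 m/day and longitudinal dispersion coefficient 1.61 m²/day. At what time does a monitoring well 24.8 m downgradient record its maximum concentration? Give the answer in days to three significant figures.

125 days

For the 1D instantaneous-source solution, setting ∂C/∂t = 0 at fixed x gives v²t² + 2Dt − x² = 0, so t = (√(D² + v²x²) − D)/v².
√(D² + v²x²) = √(1.61² + 0.116² × 24.8²) = 3.297; v² = 0.013456.
t = (3.297 − 1.61)/0.013456 = 125 days (vs. the pure-advection estimate x/v = 214 d).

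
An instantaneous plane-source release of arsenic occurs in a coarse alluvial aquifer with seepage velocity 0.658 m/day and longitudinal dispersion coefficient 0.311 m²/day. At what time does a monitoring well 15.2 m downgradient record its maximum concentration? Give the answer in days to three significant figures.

22.4 days

For the 1D instantaneous-source solution, setting ∂C/∂t = 0 at fixed x gives v²t² + 2Dt − x² = 0, so t = (√(D² + v²x²) − D)/v².
√(D² + v²x²) = √(0.311² + 0.658² × 15.2²) = 10.01; v² = 0.432964.
t = (10.01 − 0.311)/0.432964 = 22.4 days (vs. the pure-advection estimate x/v = 23.1 d).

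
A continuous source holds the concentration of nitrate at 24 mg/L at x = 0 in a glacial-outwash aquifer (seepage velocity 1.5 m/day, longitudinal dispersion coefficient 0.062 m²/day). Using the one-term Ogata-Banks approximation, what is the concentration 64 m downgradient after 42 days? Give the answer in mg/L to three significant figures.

7.93 mg/L

For a continuous step input, C/C₀ ≈ ½·erfc((x−vt)/(2√(Dt))).
vt = 1.5 × 42 = 63 m and 2√(Dt) = 2√(0.062 × 42) = 3.227 m.
Argument (x−vt)/(2√(Dt)) = (64 − 63)/3.227 = 0.3099; ½·erfc(0.3099) = 0.3306.
C = 24 × 0.3306 = 7.93 mg/L.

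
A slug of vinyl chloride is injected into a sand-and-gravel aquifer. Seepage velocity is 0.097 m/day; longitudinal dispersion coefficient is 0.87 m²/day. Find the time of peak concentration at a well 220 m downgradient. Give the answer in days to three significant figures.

2180 days

For the 1D instantaneous-source solution, setting ∂C/∂t = 0 at fixed x gives v²t² + 2Dt − x² = 0, so t = (√(D² + v²x²) − D)/v².
√(D² + v²x²) = √(0.87² + 0.097² × 220²) = 21.36; v² = 0.009409.
t = (21.36 − 0.87)/0.009409 = 2180 days (vs. the pure-advection estimate x/v = 2270 d).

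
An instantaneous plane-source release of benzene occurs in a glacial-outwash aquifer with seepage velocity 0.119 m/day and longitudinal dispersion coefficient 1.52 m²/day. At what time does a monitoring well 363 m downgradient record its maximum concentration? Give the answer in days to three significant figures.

For the 1D instantaneous-source solution, setting ∂C/∂t = 0 at fixed x gives v²t² + 2Dt − x² = 0, so t = (√(D² + v²x²) − D)/v².
√(D² + v²x²) = √(1.52² + 0.119² × 363²) = 43.22; v² = 0.014161.
t = (43.22 − 1.52)/0.014161 = 2940 days (vs. the pure-advection estimate x/v = 3050 d).

2940 days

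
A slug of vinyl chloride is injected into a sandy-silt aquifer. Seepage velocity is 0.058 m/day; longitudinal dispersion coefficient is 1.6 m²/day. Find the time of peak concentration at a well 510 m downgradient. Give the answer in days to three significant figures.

For the 1D instantaneous-source solution, setting ∂C/∂t = 0 at fixed x gives v²t² + 2Dt − x² = 0, so t = (√(D² + v²x²) − D)/v².
√(D² + v²x²) = √(1.6² + 0.058² × 510²) = 29.62; v² = 0.003364.
t = (29.62 − 1.6)/0.003364 = 8330 days (vs. the pure-advection estimate x/v = 8790 d).

8330 days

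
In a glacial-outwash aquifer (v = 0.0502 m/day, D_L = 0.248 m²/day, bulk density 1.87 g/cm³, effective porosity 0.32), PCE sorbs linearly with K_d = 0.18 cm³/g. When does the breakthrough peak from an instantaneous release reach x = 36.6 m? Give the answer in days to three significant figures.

1310 days

Retardation factor R = 1 + ρ_b·K_d/n = 1 + 1.87 × 0.18/0.32 = 2.052.
Sorption retards both mechanisms: v_R = v/R = 0.02446 m/day, D_R = D/R = 0.1209 m²/day.
Peak time from v_R²t² + 2D_R t − x² = 0: t = (√(D_R² + v_R²x²) − D_R)/v_R².
√(D_R² + v_R²x²) = √(0.1209² + 0.02446² × 36.6²) = 0.9034; v_R² = 0.0005983.
t = (0.9034 − 0.1209)/0.0005983 = 1310 days.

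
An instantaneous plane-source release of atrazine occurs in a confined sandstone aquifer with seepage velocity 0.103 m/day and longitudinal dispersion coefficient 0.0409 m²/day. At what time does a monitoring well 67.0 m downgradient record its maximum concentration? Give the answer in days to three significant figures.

647 days

For the 1D instantaneous-source solution, setting ∂C/∂t = 0 at fixed x gives v²t² + 2Dt − x² = 0, so t = (√(D² + v²x²) − D)/v².
√(D² + v²x²) = √(0.0409² + 0.103² × 67.0²) = 6.901; v² = 0.010609.
t = (6.901 − 0.0409)/0.010609 = 647 days (vs. the pure-advection estimate x/v = 650 d).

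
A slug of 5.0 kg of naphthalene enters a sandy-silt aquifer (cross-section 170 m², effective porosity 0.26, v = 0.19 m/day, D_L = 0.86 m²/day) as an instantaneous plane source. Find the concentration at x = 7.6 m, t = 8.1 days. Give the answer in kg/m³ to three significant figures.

0.00324 kg/m³

For an instantaneous plane source, C(x,t) = M/(n_e·A·√(4πDt)) · exp(−(x−vt)²/(4Dt)), with n_e·A the pore (flow) area.
Plume center vt = 0.19 × 8.1 = 1.539 m, so the well at 7.6 m is 6.061 m downgradient of the peak.
√(4πDt) = 9.356 m, giving peak height M/(n_e·A·√(4πDt)) = 5.0/(0.26 × 170 × 9.356) = 0.01209 kg/m³.
(x−vt)²/(4Dt) = (6.061)²/(4 × 0.86 × 8.1) = 1.318; exp(−1.318) = 0.2677.
C = 0.01209 × 0.2677 = 0.00324 kg/m³.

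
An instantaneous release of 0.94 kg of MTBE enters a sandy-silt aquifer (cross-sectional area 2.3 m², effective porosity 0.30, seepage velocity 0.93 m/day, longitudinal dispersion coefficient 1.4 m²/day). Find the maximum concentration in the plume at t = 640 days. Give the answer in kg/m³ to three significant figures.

The peak of an instantaneous 1D plume sits at x = vt; there the Gaussian factor is 1 and C_max = M/(n_e·A·√(4πDt)), where n_e·A is the pore area the mass is dissolved in.
√(4πDt) = √(4π × 1.4 × 640) = 106.1 m, so C_max = 0.94/(0.30 × 2.3 × 106.1) = 0.0128 kg/m³.

0.0128 kg/m³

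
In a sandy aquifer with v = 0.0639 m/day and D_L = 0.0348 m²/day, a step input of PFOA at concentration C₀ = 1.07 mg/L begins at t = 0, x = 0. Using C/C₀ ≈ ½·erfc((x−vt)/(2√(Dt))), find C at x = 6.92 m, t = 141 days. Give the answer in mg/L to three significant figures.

For a continuous step input, C/C₀ ≈ ½·erfc((x−vt)/(2√(Dt))).
vt = 0.0639 × 141 = 9.0099 m and 2√(Dt) = 2√(0.0348 × 141) = 4.430 m.
Argument (x−vt)/(2√(Dt)) = (6.92 − 9.0099)/4.430 = -0.4718; ½·erfc(-0.4718) = 0.7477.
C = 1.07 × 0.7477 = 0.800 mg/L.

0.800 mg/L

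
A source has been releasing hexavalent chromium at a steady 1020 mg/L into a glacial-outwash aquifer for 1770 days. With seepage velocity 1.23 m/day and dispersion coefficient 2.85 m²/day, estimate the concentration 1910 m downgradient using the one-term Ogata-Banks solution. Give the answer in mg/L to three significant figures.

For a continuous step input, C/C₀ ≈ ½·erfc((x−vt)/(2√(Dt))).
vt = 1.23 × 1770 = 2177.1 m and 2√(Dt) = 2√(2.85 × 1770) = 142.0 m.
Argument (x−vt)/(2√(Dt)) = (1910 − 2177.1)/142.0 = -1.881; ½·erfc(-1.881) = 0.9961.
C = 1020 × 0.9961 = 1020 mg/L.

1020 mg/L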